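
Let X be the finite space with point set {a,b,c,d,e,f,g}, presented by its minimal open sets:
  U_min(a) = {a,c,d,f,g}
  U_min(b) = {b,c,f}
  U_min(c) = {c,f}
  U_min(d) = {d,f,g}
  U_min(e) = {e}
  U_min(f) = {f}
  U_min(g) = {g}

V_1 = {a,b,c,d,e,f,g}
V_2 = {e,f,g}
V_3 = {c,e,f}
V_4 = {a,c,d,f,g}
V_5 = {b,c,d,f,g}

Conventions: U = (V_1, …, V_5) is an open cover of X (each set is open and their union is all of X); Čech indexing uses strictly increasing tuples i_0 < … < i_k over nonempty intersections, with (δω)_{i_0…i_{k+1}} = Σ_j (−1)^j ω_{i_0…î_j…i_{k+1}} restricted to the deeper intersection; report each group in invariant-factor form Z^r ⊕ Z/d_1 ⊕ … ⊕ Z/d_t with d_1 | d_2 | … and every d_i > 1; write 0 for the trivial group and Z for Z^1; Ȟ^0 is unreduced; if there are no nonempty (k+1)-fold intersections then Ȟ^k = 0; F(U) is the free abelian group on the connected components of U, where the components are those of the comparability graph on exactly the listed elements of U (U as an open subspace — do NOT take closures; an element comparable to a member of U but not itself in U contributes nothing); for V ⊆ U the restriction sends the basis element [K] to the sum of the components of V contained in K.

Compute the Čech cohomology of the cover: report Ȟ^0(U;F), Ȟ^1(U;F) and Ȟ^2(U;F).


nerve simplices:
  V12={e,f,g} V13={c,e,f} V14={a,c,d,f,g} V15={b,c,d,f,g} V23={e,f} V24={f,g} V25={f,g} V34={c,f} V35={c,f} V45={c,d,f,g}
  V123={e,f} V124={f,g} V125={f,g} V134={c,f} V135={c,f} V145={c,d,f,g} V234={f} V235={f} V245={f,g} V345={c,f}
  V1234={f} V1235={f} V1245={f,g} V1345={c,f} V2345={f}
  V12345={f}
components per intersection:
  V1: {a,b,c,d,f,g} {e}
  V2: {e} {f} {g}
  V3: {c,f} {e}
  V4: {a,c,d,f,g}
  V5: {b,c,d,f,g}
  V12: {e} {f} {g}
  V13: {c,f} {e}
  V14: {a,c,d,f,g}
  V15: {b,c,d,f,g}
  V23: {e} {f}
  V24: {f} {g}
  V25: {f} {g}
  V34: {c,f}
  V35: {c,f}
  V45: {c,d,f,g}
  V123: {e} {f}
  V124: {f} {g}
  V125: {f} {g}
  V134: {c,f}
  V135: {c,f}
  V145: {c,d,f,g}
  V234: {f}
  V235: {f}
  V245: {f} {g}
  V345: {c,f}
  V1234: {f}
  V1235: {f}
  V1245: {f} {g}
  V1345: {c,f}
  V2345: {f}
  V12345: {f}
C dims 9,16,14,6; δ0: rk 7, SNF 1^7; δ1: rk 9, SNF 1^9; δ2: rk 5, SNF 1^5
degree 0: 9−7−0 = 2 → Ȟ^0 ≅ Z^2
degree 1: 16−9−7 = 0 → Ȟ^1 ≅ 0
degree 2: 14−5−9 = 0 → Ȟ^2 ≅ 0

Ȟ^0 ≅ Z^2, Ȟ^1 ≅ 0, Ȟ^2 ≅ 0


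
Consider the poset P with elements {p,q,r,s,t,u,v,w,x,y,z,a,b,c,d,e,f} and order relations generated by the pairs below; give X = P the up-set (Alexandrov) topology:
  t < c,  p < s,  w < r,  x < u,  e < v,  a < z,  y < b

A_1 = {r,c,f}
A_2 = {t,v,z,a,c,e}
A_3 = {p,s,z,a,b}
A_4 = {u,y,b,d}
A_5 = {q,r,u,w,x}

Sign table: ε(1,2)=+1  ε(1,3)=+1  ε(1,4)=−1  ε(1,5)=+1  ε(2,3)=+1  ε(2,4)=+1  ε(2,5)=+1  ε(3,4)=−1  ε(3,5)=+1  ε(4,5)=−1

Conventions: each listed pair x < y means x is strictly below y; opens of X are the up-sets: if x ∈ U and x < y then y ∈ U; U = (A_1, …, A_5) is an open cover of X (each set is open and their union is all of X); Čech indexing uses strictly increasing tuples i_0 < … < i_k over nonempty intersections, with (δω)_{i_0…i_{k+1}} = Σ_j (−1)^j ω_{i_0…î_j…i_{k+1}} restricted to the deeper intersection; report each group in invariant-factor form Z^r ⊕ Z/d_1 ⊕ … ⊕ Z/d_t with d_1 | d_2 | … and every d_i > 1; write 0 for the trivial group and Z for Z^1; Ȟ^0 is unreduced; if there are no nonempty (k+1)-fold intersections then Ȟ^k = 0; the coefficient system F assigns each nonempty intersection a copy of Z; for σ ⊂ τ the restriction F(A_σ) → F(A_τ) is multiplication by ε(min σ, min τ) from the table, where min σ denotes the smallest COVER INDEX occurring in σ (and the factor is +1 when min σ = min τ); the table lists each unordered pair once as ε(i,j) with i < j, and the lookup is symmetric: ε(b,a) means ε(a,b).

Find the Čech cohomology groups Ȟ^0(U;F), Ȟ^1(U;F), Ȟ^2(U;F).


Ȟ^0 = Z; Ȟ^1 = Z; Ȟ^2 = 0

nerve simplices:
  A12={c} A15={r} A23={z,a} A34={b} A45={u}
C dims 5,5; δ0: rk 4, SNF 1^4
degree 0: 5−4−0 = 1 → Ȟ^0 ≅ Z
degree 1: 5−0−4 = 1 → Ȟ^1 ≅ Z
degree 2: 0−0−0 = 0 → Ȟ^2 ≅ 0


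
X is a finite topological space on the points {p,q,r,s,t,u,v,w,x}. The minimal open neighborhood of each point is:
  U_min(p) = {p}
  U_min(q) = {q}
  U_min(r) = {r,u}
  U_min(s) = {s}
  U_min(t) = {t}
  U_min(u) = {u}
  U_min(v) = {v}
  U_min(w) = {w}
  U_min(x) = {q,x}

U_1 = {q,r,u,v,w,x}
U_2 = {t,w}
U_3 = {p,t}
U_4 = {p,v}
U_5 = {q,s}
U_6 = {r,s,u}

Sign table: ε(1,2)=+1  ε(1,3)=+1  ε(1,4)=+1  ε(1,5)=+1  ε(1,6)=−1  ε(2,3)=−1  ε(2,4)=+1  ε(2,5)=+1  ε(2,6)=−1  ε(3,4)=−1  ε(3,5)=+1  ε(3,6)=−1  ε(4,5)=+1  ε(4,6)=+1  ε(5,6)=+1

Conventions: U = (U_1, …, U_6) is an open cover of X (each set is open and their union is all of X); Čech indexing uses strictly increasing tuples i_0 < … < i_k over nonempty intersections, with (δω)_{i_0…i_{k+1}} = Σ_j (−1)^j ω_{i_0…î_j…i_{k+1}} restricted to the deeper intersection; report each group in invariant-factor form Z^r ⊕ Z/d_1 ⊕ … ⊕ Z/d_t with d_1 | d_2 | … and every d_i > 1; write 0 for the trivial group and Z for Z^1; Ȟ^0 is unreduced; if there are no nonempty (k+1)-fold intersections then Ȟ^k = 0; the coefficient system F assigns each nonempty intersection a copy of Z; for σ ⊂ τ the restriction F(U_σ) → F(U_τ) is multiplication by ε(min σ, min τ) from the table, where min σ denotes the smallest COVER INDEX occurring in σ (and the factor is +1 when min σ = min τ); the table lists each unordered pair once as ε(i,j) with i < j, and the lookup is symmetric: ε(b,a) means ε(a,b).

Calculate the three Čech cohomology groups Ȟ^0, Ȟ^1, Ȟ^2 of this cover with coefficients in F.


Ȟ^0 ≅ 0, Ȟ^1 ≅ Z ⊕ Z/2 and Ȟ^2 ≅ 0

nonempty intersections:
  U12={w} U14={v} U15={q} U16={r,u} U23={t} U34={p} U56={s}
C dims 6,7; δ0: rk 6, SNF 1^5·2
Ȟ^0: (6−6)−0=0 ⇒ 0
Ȟ^1: (7−0)−6=1 plus torsion [2] ⇒ Z ⊕ Z/2
Ȟ^2: (0−0)−0=0 ⇒ 0


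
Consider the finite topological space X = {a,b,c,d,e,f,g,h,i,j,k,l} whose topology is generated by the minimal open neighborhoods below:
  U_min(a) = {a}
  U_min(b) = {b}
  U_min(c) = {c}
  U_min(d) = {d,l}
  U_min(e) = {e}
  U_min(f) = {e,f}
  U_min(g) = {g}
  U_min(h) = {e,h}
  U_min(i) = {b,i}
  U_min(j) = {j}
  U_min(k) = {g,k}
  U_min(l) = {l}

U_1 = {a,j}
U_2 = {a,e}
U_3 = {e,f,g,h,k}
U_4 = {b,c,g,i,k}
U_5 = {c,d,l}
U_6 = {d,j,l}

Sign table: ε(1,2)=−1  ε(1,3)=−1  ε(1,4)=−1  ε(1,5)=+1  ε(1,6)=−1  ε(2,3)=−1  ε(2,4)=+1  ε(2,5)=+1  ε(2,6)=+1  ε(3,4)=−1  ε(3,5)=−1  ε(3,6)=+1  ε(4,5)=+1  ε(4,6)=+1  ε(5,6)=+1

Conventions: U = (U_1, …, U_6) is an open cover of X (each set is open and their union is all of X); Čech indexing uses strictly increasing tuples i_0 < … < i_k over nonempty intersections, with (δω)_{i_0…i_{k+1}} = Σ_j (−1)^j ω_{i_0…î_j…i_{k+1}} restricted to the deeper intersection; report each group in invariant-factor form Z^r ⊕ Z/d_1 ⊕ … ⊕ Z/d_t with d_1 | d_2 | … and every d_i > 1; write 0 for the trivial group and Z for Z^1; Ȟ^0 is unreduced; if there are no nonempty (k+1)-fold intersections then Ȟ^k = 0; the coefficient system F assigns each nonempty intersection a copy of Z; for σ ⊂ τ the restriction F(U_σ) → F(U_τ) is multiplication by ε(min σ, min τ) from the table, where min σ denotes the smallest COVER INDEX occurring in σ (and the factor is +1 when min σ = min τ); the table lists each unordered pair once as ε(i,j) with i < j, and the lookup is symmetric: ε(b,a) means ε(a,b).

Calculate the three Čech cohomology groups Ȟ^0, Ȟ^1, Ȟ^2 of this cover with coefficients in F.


nerve of the cover:
  U12={a} U16={j} U23={e} U34={g,k} U45={c} U56={d,l}
C dims 6,6; δ0: rk 5, SNF 1^5
Ȟ^0 = (6 − 5) − 0 = 1, so Ȟ^0 ≅ Z
Ȟ^1 = (6 − 0) − 5 = 1, so Ȟ^1 ≅ Z
Ȟ^2 = (0 − 0) − 0 = 0, so Ȟ^2 ≅ 0

Ȟ^0 ≅ Z, Ȟ^1 ≅ Z, Ȟ^2 ≅ 0


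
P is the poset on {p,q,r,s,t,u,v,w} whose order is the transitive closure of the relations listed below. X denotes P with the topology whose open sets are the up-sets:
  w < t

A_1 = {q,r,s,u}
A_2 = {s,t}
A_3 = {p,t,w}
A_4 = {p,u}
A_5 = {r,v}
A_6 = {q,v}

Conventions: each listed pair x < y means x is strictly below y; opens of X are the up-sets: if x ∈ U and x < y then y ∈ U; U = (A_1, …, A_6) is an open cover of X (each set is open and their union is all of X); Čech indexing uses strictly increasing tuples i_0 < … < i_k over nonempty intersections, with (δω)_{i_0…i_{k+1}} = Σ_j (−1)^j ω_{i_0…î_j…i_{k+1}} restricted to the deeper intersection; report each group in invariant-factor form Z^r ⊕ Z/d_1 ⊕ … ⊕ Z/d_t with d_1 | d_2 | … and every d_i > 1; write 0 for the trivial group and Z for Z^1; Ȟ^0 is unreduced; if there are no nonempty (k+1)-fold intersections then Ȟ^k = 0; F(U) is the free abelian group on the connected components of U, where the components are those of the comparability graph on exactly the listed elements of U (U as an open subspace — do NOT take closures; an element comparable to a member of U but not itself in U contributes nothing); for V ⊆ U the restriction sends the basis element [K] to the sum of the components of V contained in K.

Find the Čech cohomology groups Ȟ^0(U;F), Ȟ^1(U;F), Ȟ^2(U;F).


cover nerve:
  A12={s} A14={u} A15={r} A16={q} A23={t} A34={p} A56={v}
components per intersection:
  A1: {q} {r} {s} {u}
  A2: {s} {t}
  A3: {p} {t,w}
  A4: {p} {u}
  A5: {r} {v}
  A6: {q} {v}
  A12: {s}
  A14: {u}
  A15: {r}
  A16: {q}
  A23: {t}
  A34: {p}
  A56: {v}
C dims 14,7; δ0: rk 7, SNF 1^7
Ȟ^0: (14−7)−0=7 ⇒ Z^7
Ȟ^1: (7−0)−7=0 ⇒ 0
Ȟ^2: (0−0)−0=0 ⇒ 0

Ȟ^0(U;F) ≅ Z^7, Ȟ^1(U;F) ≅ 0, Ȟ^2(U;F) ≅ 0


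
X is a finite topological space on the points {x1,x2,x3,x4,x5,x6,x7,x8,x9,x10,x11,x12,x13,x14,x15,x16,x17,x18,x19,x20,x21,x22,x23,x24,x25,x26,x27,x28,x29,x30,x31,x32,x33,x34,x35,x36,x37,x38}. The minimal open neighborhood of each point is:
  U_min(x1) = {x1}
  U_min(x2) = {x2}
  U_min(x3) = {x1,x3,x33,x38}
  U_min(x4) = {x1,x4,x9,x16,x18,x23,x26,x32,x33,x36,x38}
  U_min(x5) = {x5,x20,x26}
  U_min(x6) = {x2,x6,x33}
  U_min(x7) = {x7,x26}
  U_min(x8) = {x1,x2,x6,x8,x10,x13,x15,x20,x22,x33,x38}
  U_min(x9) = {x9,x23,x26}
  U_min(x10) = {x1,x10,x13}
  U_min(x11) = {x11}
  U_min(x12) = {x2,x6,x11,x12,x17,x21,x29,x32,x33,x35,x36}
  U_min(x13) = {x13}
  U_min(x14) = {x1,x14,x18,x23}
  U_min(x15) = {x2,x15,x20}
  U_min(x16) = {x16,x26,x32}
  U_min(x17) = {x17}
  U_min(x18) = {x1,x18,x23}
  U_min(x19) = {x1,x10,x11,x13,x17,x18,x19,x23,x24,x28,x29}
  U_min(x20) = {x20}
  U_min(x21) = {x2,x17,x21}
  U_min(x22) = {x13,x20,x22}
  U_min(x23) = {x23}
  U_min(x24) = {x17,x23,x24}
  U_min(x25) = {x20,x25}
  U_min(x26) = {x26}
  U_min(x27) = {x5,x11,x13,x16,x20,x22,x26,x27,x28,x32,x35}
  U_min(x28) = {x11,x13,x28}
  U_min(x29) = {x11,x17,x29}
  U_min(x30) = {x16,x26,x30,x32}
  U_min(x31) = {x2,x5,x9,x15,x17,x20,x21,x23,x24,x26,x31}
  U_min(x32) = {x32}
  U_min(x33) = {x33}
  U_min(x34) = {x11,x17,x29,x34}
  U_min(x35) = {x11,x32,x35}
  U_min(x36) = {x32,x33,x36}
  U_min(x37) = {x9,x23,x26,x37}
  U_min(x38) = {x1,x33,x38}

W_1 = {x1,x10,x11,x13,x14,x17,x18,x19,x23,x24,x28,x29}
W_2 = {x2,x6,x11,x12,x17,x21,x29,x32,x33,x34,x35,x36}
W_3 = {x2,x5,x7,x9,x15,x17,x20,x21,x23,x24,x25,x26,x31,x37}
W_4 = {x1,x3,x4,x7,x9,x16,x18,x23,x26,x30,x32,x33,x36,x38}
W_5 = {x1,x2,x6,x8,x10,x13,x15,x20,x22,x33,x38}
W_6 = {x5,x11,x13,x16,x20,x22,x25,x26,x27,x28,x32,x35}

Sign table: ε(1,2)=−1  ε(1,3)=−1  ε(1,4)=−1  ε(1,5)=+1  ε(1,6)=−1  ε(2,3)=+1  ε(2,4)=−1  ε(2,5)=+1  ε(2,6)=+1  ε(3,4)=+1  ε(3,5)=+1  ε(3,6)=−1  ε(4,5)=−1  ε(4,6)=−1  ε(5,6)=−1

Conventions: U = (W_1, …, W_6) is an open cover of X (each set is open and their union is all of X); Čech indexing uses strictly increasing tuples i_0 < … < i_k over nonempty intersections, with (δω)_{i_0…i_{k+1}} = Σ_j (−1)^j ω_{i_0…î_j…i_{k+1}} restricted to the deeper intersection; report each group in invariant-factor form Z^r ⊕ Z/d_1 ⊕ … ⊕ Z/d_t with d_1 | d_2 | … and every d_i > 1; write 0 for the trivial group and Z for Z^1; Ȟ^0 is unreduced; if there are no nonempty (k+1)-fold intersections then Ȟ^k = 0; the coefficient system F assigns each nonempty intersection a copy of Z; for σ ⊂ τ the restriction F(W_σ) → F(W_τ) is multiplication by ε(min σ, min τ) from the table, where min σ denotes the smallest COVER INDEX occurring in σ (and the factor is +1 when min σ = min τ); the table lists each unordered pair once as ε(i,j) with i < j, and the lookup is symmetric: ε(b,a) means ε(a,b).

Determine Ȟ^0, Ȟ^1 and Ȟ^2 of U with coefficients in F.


intersection data:
  W12={x11,x17,x29} W13={x17,x23,x24} W14={x1,x18,x23} W15={x1,x10,x13} W16={x11,x13,x28} W23={x2,x17,x21} W24={x32,x33,x36} W25={x2,x6,x33} W26={x11,x32,x35} W34={x7,x9,x23,x26} W35={x2,x15,x20} W36={x5,x20,x25,x26} W45={x1,x33,x38} W46={x16,x26,x32} W56={x13,x20,x22}
  W123={x17} W126={x11} W134={x23} W145={x1} W156={x13} W235={x2} W245={x33} W246={x32} W346={x26} W356={x20}
C dims 6,15,10; δ0: rk 6, SNF 1^5·2; δ1: rk 9, SNF 1^9
Ȟ^0 = (6 − 6) − 0 = 0, so Ȟ^0 ≅ 0
Ȟ^1 = (15 − 9) − 6 = 0 plus torsion [2], so Ȟ^1 ≅ Z/2
Ȟ^2 = (10 − 0) − 9 = 1, so Ȟ^2 ≅ Z

Ȟ^0 = 0; Ȟ^1 = Z/2; Ȟ^2 = Z


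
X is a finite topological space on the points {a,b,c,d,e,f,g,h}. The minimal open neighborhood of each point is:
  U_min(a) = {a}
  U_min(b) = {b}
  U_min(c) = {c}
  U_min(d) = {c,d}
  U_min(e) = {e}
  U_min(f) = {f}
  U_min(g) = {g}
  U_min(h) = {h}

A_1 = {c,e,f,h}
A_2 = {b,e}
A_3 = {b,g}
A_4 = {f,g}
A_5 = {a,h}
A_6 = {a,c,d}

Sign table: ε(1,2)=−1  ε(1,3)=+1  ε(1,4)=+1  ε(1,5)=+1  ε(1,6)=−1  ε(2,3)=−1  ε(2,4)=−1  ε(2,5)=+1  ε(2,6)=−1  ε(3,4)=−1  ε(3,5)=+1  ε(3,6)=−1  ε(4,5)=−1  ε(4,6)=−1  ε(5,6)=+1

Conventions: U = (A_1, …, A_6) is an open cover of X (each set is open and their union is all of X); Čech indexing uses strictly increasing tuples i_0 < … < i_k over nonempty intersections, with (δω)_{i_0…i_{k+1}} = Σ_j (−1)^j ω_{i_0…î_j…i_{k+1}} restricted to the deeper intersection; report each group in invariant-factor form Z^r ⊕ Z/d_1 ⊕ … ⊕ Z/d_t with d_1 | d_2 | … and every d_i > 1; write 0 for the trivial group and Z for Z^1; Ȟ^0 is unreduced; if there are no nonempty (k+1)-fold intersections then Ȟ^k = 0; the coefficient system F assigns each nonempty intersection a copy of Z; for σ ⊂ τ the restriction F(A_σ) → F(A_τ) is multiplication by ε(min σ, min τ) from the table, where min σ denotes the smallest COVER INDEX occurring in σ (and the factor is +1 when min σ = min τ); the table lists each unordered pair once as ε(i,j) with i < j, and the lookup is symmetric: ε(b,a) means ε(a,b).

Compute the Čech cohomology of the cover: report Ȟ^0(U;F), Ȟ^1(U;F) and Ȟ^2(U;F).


intersection data:
  A12={e} A14={f} A15={h} A16={c} A23={b} A34={g} A56={a}
C dims 6,7; δ0: rk 6, SNF 1^5·2
Ȟ^0 = (6 − 6) − 0 = 0, so Ȟ^0 ≅ 0
Ȟ^1 = (7 − 0) − 6 = 1 plus torsion [2], so Ȟ^1 ≅ Z ⊕ Z/2
Ȟ^2 = (0 − 0) − 0 = 0, so Ȟ^2 ≅ 0

Ȟ^0 ≅ 0, Ȟ^1 ≅ Z ⊕ Z/2 and Ȟ^2 ≅ 0


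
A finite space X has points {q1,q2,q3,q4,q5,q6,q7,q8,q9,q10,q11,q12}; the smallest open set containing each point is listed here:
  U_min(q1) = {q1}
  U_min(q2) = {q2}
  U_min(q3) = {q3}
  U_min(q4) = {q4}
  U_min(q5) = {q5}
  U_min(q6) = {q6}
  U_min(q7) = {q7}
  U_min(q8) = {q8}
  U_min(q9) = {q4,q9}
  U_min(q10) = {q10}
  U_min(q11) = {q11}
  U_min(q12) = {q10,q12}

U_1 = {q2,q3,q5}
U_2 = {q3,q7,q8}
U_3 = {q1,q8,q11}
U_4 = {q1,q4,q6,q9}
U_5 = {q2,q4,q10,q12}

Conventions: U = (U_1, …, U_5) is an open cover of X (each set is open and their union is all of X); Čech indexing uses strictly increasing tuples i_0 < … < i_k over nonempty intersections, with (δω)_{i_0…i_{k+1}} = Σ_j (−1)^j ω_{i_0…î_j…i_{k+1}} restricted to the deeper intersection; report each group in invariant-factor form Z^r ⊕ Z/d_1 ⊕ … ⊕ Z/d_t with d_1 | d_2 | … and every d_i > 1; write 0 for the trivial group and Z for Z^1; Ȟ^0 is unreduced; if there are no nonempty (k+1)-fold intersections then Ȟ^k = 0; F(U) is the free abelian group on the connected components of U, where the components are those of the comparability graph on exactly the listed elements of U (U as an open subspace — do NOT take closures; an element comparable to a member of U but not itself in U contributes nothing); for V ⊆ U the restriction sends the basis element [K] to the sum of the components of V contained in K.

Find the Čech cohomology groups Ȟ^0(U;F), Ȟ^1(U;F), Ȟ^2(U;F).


Ȟ^0 ≅ Z^10, Ȟ^1 ≅ 0, Ȟ^2 ≅ 0

nerve simplices:
  U12={q3} U15={q2} U23={q8} U34={q1} U45={q4}
components per intersection:
  U1: {q2} {q3} {q5}
  U2: {q3} {q7} {q8}
  U3: {q1} {q8} {q11}
  U4: {q1} {q4,q9} {q6}
  U5: {q2} {q4} {q10,q12}
  U12: {q3}
  U15: {q2}
  U23: {q8}
  U34: {q1}
  U45: {q4}
C dims 15,5; δ0: rk 5, SNF 1^5
degree 0: 15−5−0 = 10 → Ȟ^0 ≅ Z^10
degree 1: 5−0−5 = 0 → Ȟ^1 ≅ 0
degree 2: 0−0−0 = 0 → Ȟ^2 ≅ 0


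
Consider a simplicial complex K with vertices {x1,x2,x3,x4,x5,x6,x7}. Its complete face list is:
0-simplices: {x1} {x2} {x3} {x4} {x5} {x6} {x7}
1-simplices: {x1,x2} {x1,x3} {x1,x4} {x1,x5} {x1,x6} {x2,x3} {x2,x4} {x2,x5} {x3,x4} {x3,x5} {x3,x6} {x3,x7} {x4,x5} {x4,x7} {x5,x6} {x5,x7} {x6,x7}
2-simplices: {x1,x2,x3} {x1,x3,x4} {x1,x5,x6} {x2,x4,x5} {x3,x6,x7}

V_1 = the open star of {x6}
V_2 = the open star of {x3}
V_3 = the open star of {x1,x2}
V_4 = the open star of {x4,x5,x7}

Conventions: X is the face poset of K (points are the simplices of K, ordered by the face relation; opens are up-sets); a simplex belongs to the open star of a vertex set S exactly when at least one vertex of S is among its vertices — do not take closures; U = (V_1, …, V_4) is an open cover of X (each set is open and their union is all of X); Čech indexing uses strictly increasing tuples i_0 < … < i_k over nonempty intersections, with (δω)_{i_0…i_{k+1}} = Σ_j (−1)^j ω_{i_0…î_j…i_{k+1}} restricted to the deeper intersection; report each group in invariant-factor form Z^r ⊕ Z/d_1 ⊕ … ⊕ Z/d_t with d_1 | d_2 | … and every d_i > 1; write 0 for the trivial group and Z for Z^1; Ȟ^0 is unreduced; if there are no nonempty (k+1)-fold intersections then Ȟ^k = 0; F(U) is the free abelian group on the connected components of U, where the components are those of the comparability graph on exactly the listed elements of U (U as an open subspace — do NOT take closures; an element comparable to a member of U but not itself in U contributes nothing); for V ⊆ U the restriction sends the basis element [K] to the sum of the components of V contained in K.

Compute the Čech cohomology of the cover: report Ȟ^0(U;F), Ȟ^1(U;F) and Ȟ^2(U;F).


nerve of the cover:
  V1={{x6},{x1,x6},{x3,x6},{x5,x6},{x6,x7},{x1,x5,x6},{x3,x6,x7}} V2={{x3},{x1,x3},{x2,x3},{x3,x4},{x3,x5},{x3,x6},{x3,x7},{x1,x2,x3},{x1,x3,x4},{x3,x6,x7}} V3={{x1},{x2},{x1,x2},{x1,x3},{x1,x4},{x1,x5},{x1,x6},{x2,x3},{x2,x4},{x2,x5},{x1,x2,x3},{x1,x3,x4},{x1,x5,x6},{x2,x4,x5}} V4={{x4},{x5},{x7},{x1,x4},{x1,x5},{x2,x4},{x2,x5},{x3,x4},{x3,x5},{x3,x7},{x4,x5},{x4,x7},{x5,x6},{x5,x7},{x6,x7},{x1,x3,x4},{x1,x5,x6},{x2,x4,x5},{x3,x6,x7}}
  V12={{x3,x6},{x3,x6,x7}} V13={{x1,x6},{x1,x5,x6}} V14={{x5,x6},{x6,x7},{x1,x5,x6},{x3,x6,x7}} V23={{x1,x3},{x2,x3},{x1,x2,x3},{x1,x3,x4}} V24={{x3,x4},{x3,x5},{x3,x7},{x1,x3,x4},{x3,x6,x7}} V34={{x1,x4},{x1,x5},{x2,x4},{x2,x5},{x1,x3,x4},{x1,x5,x6},{x2,x4,x5}}
  V124={{x3,x6,x7}} V134={{x1,x5,x6}} V234={{x1,x3,x4}}
components per intersection:
  V1: {{x6},{x1,x6},{x3,x6},{x5,x6},{x6,x7},{x1,x5,x6},{x3,x6,x7}}
  V2: {{x3},{x1,x3},{x2,x3},{x3,x4},{x3,x5},{x3,x6},{x3,x7},{x1,x2,x3},{x1,x3,x4},{x3,x6,x7}}
  V3: {{x1},{x2},{x1,x2},{x1,x3},{x1,x4},{x1,x5},{x1,x6},{x2,x3},{x2,x4},{x2,x5},{x1,x2,x3},{x1,x3,x4},{x1,x5,x6},{x2,x4,x5}}
  V4: {{x4},{x5},{x7},{x1,x4},{x1,x5},{x2,x4},{x2,x5},{x3,x4},{x3,x5},{x3,x7},{x4,x5},{x4,x7},{x5,x6},{x5,x7},{x6,x7},{x1,x3,x4},{x1,x5,x6},{x2,x4,x5},{x3,x6,x7}}
  V12: {{x3,x6},{x3,x6,x7}}
  V13: {{x1,x6},{x1,x5,x6}}
  V14: {{x5,x6},{x1,x5,x6}} {{x6,x7},{x3,x6,x7}}
  V23: {{x1,x3},{x2,x3},{x1,x2,x3},{x1,x3,x4}}
  V24: {{x3,x4},{x1,x3,x4}} {{x3,x5}} {{x3,x7},{x3,x6,x7}}
  V34: {{x1,x4},{x1,x3,x4}} {{x1,x5},{x1,x5,x6}} {{x2,x4},{x2,x5},{x2,x4,x5}}
  V124: {{x3,x6,x7}}
  V134: {{x1,x5,x6}}
  V234: {{x1,x3,x4}}
C dims 4,11,3; δ0: rk 3, SNF 1^3; δ1: rk 3, SNF 1^3
Ȟ^0 = (4 − 3) − 0 = 1, so Ȟ^0 ≅ Z
Ȟ^1 = (11 − 3) − 3 = 5, so Ȟ^1 ≅ Z^5
Ȟ^2 = (3 − 0) − 3 = 0, so Ȟ^2 ≅ 0

Ȟ^0 = Z, Ȟ^1 = Z^5 and Ȟ^2 = 0


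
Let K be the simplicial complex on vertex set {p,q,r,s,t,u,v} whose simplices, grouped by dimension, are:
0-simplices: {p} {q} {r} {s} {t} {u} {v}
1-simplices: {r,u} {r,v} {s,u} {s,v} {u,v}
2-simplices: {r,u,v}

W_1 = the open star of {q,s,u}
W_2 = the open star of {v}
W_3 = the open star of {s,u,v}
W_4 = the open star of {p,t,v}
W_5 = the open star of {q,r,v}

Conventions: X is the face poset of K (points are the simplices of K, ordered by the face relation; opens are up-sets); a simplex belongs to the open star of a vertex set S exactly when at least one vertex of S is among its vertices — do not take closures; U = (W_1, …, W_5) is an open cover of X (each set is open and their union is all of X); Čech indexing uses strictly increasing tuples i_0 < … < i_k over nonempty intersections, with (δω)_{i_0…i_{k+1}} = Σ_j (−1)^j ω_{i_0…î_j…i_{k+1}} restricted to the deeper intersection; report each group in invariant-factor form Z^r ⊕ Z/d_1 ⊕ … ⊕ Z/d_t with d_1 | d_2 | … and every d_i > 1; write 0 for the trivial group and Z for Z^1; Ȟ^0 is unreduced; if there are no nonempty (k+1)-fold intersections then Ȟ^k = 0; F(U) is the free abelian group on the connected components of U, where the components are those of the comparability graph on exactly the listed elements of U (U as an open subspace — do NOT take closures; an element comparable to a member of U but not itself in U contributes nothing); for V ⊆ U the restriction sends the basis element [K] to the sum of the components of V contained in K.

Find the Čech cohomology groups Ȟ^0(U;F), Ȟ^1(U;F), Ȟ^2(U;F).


Ȟ^0 = Z^4, Ȟ^1 = 0 and Ȟ^2 = 0

nonempty overlaps:
  W1={{q},{s},{u},{r,u},{s,u},{s,v},{u,v},{r,u,v}} W2={{v},{r,v},{s,v},{u,v},{r,u,v}} W3={{s},{u},{v},{r,u},{r,v},{s,u},{s,v},{u,v},{r,u,v}} W4={{p},{t},{v},{r,v},{s,v},{u,v},{r,u,v}} W5={{q},{r},{v},{r,u},{r,v},{s,v},{u,v},{r,u,v}}
  W12={{s,v},{u,v},{r,u,v}} W13={{s},{u},{r,u},{s,u},{s,v},{u,v},{r,u,v}} W14={{s,v},{u,v},{r,u,v}} W15={{q},{r,u},{s,v},{u,v},{r,u,v}} W23={{v},{r,v},{s,v},{u,v},{r,u,v}} W24={{v},{r,v},{s,v},{u,v},{r,u,v}} W25={{v},{r,v},{s,v},{u,v},{r,u,v}} W34={{v},{r,v},{s,v},{u,v},{r,u,v}} W35={{v},{r,u},{r,v},{s,v},{u,v},{r,u,v}} W45={{v},{r,v},{s,v},{u,v},{r,u,v}}
  W123={{s,v},{u,v},{r,u,v}} W124={{s,v},{u,v},{r,u,v}} W125={{s,v},{u,v},{r,u,v}} W134={{s,v},{u,v},{r,u,v}} W135={{r,u},{s,v},{u,v},{r,u,v}} W145={{s,v},{u,v},{r,u,v}} W234={{v},{r,v},{s,v},{u,v},{r,u,v}} W235={{v},{r,v},{s,v},{u,v},{r,u,v}} W245={{v},{r,v},{s,v},{u,v},{r,u,v}} W345={{v},{r,v},{s,v},{u,v},{r,u,v}}
  W1234={{s,v},{u,v},{r,u,v}} W1235={{s,v},{u,v},{r,u,v}} W1245={{s,v},{u,v},{r,u,v}} W1345={{s,v},{u,v},{r,u,v}} W2345={{v},{r,v},{s,v},{u,v},{r,u,v}}
  W12345={{s,v},{u,v},{r,u,v}}
components per intersection:
  W1: {{q}} {{s},{u},{r,u},{s,u},{s,v},{u,v},{r,u,v}}
  W2: {{v},{r,v},{s,v},{u,v},{r,u,v}}
  W3: {{s},{u},{v},{r,u},{r,v},{s,u},{s,v},{u,v},{r,u,v}}
  W4: {{p}} {{t}} {{v},{r,v},{s,v},{u,v},{r,u,v}}
  W5: {{q}} {{r},{v},{r,u},{r,v},{s,v},{u,v},{r,u,v}}
  W12: {{s,v}} {{u,v},{r,u,v}}
  W13: {{s},{u},{r,u},{s,u},{s,v},{u,v},{r,u,v}}
  W14: {{s,v}} {{u,v},{r,u,v}}
  W15: {{q}} {{r,u},{u,v},{r,u,v}} {{s,v}}
  W23: {{v},{r,v},{s,v},{u,v},{r,u,v}}
  W24: {{v},{r,v},{s,v},{u,v},{r,u,v}}
  W25: {{v},{r,v},{s,v},{u,v},{r,u,v}}
  W34: {{v},{r,v},{s,v},{u,v},{r,u,v}}
  W35: {{v},{r,u},{r,v},{s,v},{u,v},{r,u,v}}
  W45: {{v},{r,v},{s,v},{u,v},{r,u,v}}
  W123: {{s,v}} {{u,v},{r,u,v}}
  W124: {{s,v}} {{u,v},{r,u,v}}
  W125: {{s,v}} {{u,v},{r,u,v}}
  W134: {{s,v}} {{u,v},{r,u,v}}
  W135: {{r,u},{u,v},{r,u,v}} {{s,v}}
  W145: {{s,v}} {{u,v},{r,u,v}}
  W234: {{v},{r,v},{s,v},{u,v},{r,u,v}}
  W235: {{v},{r,v},{s,v},{u,v},{r,u,v}}
  W245: {{v},{r,v},{s,v},{u,v},{r,u,v}}
  W345: {{v},{r,v},{s,v},{u,v},{r,u,v}}
  W1234: {{s,v}} {{u,v},{r,u,v}}
  W1235: {{s,v}} {{u,v},{r,u,v}}
  W1245: {{s,v}} {{u,v},{r,u,v}}
  W1345: {{s,v}} {{u,v},{r,u,v}}
  W2345: {{v},{r,v},{s,v},{u,v},{r,u,v}}
  W12345: {{s,v}} {{u,v},{r,u,v}}
C dims 9,14,16,9; δ0: rk 5, SNF 1^5; δ1: rk 9, SNF 1^9; δ2: rk 7, SNF 1^7
degree 0: 9−5−0 = 4 → Ȟ^0 ≅ Z^4
degree 1: 14−9−5 = 0 → Ȟ^1 ≅ 0
degree 2: 16−7−9 = 0 → Ȟ^2 ≅ 0


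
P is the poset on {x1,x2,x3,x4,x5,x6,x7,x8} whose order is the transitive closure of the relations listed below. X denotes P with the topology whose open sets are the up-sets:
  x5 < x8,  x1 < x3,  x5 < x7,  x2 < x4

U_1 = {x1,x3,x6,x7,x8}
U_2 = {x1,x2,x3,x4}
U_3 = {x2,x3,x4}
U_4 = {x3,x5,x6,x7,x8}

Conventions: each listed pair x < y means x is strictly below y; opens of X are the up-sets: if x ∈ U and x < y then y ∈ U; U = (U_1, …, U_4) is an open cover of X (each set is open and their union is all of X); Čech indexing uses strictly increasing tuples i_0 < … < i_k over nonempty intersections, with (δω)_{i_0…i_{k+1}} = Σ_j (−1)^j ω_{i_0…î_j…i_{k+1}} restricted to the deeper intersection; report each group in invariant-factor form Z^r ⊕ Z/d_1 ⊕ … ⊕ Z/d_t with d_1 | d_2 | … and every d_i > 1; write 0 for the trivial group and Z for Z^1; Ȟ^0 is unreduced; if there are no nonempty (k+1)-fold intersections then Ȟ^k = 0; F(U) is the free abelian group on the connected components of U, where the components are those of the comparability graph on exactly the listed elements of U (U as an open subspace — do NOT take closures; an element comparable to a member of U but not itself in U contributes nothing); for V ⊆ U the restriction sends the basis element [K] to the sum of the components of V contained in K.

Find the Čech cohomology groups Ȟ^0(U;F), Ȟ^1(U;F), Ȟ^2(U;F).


Ȟ^0 ≅ Z^4,  Ȟ^1 ≅ 0,  Ȟ^2 ≅ 0

nonempty overlaps:
  U12={x1,x3} U13={x3} U14={x3,x6,x7,x8} U23={x2,x3,x4} U24={x3} U34={x3}
  U123={x3} U124={x3} U134={x3} U234={x3}
  U1234={x3}
components per intersection:
  U1: {x1,x3} {x6} {x7} {x8}
  U2: {x1,x3} {x2,x4}
  U3: {x2,x4} {x3}
  U4: {x3} {x5,x7,x8} {x6}
  U12: {x1,x3}
  U13: {x3}
  U14: {x3} {x6} {x7} {x8}
  U23: {x2,x4} {x3}
  U24: {x3}
  U34: {x3}
  U123: {x3}
  U124: {x3}
  U134: {x3}
  U234: {x3}
  U1234: {x3}
C dims 11,10,4,1; δ0: rk 7, SNF 1^7; δ1: rk 3, SNF 1^3; δ2: rk 1, SNF 1^1
degree 0: 11−7−0 = 4 → Ȟ^0 ≅ Z^4
degree 1: 10−3−7 = 0 → Ȟ^1 ≅ 0
degree 2: 4−1−3 = 0 → Ȟ^2 ≅ 0


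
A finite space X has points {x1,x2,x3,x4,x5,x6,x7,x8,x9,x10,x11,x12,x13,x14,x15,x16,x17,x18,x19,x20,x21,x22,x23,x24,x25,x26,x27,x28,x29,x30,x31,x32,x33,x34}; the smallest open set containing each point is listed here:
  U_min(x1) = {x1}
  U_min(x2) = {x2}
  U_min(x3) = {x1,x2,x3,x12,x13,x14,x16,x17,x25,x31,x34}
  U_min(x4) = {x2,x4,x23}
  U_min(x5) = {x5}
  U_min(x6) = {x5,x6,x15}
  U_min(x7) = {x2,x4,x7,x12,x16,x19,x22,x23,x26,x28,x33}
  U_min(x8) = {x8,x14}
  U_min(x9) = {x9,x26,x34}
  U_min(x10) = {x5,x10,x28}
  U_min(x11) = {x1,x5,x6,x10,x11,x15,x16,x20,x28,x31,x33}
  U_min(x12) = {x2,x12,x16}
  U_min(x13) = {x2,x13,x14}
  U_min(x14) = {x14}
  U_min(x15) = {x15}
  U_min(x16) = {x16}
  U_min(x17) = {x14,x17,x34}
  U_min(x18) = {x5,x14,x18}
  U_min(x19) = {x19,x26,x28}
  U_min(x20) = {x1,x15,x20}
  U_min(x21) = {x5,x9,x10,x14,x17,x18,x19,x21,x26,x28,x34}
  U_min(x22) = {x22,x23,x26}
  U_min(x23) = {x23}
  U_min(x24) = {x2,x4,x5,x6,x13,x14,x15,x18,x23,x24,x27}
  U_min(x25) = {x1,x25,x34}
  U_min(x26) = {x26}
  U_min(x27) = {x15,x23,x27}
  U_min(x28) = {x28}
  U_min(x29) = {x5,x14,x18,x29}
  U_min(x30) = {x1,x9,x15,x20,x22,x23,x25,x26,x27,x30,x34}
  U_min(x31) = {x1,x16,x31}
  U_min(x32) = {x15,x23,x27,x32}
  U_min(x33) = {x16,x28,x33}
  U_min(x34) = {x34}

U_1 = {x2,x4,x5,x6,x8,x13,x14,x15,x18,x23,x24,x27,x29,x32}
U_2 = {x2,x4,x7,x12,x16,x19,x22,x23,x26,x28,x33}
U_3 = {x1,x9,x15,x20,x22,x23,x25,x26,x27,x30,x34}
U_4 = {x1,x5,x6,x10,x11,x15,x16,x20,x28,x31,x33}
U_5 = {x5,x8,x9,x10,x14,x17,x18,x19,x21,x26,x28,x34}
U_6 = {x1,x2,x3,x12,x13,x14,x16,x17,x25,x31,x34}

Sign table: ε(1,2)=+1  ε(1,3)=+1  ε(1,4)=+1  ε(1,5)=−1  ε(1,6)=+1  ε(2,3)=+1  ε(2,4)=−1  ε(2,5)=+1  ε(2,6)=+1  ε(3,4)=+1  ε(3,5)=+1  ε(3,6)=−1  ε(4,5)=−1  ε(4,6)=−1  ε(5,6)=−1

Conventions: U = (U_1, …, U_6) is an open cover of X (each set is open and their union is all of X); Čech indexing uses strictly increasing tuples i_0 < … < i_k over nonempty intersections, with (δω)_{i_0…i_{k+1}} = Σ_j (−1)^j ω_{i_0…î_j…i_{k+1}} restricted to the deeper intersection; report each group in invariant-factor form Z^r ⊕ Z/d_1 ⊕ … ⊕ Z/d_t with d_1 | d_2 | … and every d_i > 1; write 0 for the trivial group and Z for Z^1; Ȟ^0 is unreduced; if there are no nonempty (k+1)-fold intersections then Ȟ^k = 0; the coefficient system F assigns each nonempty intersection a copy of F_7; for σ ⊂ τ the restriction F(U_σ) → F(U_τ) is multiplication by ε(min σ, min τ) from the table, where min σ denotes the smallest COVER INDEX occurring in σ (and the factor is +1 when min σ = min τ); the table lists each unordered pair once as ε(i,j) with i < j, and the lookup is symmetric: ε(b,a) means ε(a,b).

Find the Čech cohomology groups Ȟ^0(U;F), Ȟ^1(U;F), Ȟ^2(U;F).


nonempty overlaps:
  U12={x2,x4,x23} U13={x15,x23,x27} U14={x5,x6,x15} U15={x5,x8,x14,x18} U16={x2,x13,x14} U23={x22,x23,x26} U24={x16,x28,x33} U25={x19,x26,x28} U26={x2,x12,x16} U34={x1,x15,x20} U35={x9,x26,x34} U36={x1,x25,x34} U45={x5,x10,x28} U46={x1,x16,x31} U56={x14,x17,x34}
  U123={x23} U126={x2} U134={x15} U145={x5} U156={x14} U235={x26} U245={x28} U246={x16} U346={x1} U356={x34}
C dims 6,15,10; δ0: rk_F7 6; δ1: rk_F7 9
degree 0: 6−6−0 = 0 → Ȟ^0 ≅ 0
degree 1: 15−9−6 = 0 → Ȟ^1 ≅ 0
degree 2: 10−0−9 = 1 → Ȟ^2 ≅ Z/7

Ȟ^0(U;F) ≅ 0; Ȟ^1(U;F) ≅ 0; Ȟ^2(U;F) ≅ Z/7


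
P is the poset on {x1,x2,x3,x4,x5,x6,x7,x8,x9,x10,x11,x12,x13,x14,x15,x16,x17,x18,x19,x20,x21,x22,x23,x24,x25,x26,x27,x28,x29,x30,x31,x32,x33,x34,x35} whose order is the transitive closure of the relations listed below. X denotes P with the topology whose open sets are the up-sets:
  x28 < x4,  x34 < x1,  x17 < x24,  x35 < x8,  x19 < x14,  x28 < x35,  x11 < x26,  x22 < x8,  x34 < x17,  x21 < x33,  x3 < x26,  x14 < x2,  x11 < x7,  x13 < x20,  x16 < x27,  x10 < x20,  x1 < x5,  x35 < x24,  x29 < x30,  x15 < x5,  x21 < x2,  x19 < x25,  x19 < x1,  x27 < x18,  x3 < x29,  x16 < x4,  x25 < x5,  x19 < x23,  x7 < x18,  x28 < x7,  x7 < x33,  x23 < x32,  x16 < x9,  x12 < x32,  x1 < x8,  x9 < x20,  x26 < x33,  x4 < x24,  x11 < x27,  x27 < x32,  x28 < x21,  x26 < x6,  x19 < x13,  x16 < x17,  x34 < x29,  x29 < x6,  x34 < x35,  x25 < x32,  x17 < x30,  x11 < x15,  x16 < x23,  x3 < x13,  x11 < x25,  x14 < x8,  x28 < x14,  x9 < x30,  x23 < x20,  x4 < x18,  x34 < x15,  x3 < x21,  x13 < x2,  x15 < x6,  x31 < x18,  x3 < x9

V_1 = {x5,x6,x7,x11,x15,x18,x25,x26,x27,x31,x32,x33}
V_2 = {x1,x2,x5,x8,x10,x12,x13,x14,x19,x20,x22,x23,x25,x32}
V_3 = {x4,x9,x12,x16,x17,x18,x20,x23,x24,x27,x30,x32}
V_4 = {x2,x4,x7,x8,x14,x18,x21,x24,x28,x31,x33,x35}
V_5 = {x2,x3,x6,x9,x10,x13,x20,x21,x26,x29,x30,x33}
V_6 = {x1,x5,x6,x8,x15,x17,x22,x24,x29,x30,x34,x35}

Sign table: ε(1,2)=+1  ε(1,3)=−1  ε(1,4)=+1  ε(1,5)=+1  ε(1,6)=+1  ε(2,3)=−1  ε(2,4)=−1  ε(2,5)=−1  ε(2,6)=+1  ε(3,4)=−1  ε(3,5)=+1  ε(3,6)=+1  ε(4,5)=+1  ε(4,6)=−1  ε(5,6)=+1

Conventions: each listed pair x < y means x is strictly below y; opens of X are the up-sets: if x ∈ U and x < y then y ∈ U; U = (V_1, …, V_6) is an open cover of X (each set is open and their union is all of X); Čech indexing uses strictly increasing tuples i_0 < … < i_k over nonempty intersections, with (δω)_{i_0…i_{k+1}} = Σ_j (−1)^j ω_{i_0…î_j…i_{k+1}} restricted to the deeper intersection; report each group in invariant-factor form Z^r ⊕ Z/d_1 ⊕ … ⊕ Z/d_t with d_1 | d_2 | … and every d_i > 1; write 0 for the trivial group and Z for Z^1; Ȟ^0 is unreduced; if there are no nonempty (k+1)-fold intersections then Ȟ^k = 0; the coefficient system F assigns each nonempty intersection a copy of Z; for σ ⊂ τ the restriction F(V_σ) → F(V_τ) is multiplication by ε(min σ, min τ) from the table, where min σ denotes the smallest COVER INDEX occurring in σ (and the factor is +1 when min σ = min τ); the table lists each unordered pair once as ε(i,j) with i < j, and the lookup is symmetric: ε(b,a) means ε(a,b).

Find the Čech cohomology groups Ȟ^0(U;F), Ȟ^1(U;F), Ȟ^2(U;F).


nerve of the cover:
  V12={x5,x25,x32} V13={x18,x27,x32} V14={x7,x18,x31,x33} V15={x6,x26,x33} V16={x5,x6,x15} V23={x12,x20,x23,x32} V24={x2,x8,x14} V25={x2,x10,x13,x20} V26={x1,x5,x8,x22} V34={x4,x18,x24} V35={x9,x20,x30} V36={x17,x24,x30} V45={x2,x21,x33} V46={x8,x24,x35} V56={x6,x29,x30}
  V123={x32} V126={x5} V134={x18} V145={x33} V156={x6} V235={x20} V245={x2} V246={x8} V346={x24} V356={x30}
C dims 6,15,10; δ0: rk 6, SNF 1^5·2; δ1: rk 9, SNF 1^9
Ȟ^0 = (6 − 6) − 0 = 0, so Ȟ^0 ≅ 0
Ȟ^1 = (15 − 9) − 6 = 0 plus torsion [2], so Ȟ^1 ≅ Z/2
Ȟ^2 = (10 − 0) − 9 = 1, so Ȟ^2 ≅ Z

Ȟ^0(U;F) ≅ 0,  Ȟ^1(U;F) ≅ Z/2,  Ȟ^2(U;F) ≅ Z


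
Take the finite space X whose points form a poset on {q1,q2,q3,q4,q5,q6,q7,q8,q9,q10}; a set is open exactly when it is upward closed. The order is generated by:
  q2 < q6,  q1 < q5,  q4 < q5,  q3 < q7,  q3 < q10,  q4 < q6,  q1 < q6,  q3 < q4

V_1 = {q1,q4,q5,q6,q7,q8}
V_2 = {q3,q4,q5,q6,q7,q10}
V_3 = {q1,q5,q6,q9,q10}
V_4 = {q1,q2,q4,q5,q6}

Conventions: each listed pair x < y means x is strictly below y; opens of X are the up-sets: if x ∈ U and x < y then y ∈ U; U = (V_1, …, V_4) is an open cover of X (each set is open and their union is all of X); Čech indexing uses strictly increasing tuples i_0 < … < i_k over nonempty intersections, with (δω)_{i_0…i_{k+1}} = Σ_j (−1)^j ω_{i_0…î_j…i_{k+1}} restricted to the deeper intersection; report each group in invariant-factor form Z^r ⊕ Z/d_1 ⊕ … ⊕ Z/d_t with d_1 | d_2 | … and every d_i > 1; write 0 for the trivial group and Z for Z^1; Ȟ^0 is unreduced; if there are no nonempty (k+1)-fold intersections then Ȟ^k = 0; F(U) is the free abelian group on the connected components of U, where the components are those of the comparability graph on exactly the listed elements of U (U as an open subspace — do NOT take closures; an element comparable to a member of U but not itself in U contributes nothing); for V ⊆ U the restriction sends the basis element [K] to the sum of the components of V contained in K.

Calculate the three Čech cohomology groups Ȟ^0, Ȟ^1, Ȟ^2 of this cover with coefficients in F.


Ȟ^0 ≅ Z^3; Ȟ^1 ≅ 0; Ȟ^2 ≅ 0

nerve of the cover:
  V12={q4,q5,q6,q7} V13={q1,q5,q6} V14={q1,q4,q5,q6} V23={q5,q6,q10} V24={q4,q5,q6} V34={q1,q5,q6}
  V123={q5,q6} V124={q4,q5,q6} V134={q1,q5,q6} V234={q5,q6}
  V1234={q5,q6}
components per intersection:
  V1: {q1,q4,q5,q6} {q7} {q8}
  V2: {q3,q4,q5,q6,q7,q10}
  V3: {q1,q5,q6} {q9} {q10}
  V4: {q1,q2,q4,q5,q6}
  V12: {q4,q5,q6} {q7}
  V13: {q1,q5,q6}
  V14: {q1,q4,q5,q6}
  V23: {q5} {q6} {q10}
  V24: {q4,q5,q6}
  V34: {q1,q5,q6}
  V123: {q5} {q6}
  V124: {q4,q5,q6}
  V134: {q1,q5,q6}
  V234: {q5} {q6}
  V1234: {q5} {q6}
C dims 8,9,6,2; δ0: rk 5, SNF 1^5; δ1: rk 4, SNF 1^4; δ2: rk 2, SNF 1^2
Ȟ^0 = (8 − 5) − 0 = 3, so Ȟ^0 ≅ Z^3
Ȟ^1 = (9 − 4) − 5 = 0, so Ȟ^1 ≅ 0
Ȟ^2 = (6 − 2) − 4 = 0, so Ȟ^2 ≅ 0


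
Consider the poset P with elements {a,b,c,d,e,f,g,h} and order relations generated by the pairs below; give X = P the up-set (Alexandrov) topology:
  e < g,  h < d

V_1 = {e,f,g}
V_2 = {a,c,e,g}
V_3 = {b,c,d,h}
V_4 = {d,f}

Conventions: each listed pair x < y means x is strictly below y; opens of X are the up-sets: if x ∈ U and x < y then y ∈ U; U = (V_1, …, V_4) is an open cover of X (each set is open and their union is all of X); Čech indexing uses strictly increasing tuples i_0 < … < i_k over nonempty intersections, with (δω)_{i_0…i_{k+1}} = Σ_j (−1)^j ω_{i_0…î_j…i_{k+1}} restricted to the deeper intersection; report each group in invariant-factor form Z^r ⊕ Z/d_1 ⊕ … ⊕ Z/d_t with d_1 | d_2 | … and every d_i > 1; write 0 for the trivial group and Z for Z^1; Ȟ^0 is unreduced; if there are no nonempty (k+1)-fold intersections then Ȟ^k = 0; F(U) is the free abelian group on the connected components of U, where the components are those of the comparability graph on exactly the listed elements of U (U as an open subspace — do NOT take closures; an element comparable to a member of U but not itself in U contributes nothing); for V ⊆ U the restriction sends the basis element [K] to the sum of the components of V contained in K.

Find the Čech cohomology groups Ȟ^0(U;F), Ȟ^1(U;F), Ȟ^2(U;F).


Ȟ^0(U;F) ≅ Z^6, Ȟ^1(U;F) ≅ 0, Ȟ^2(U;F) ≅ 0

nerve simplices:
  V12={e,g} V14={f} V23={c} V34={d}
components per intersection:
  V1: {e,g} {f}
  V2: {a} {c} {e,g}
  V3: {b} {c} {d,h}
  V4: {d} {f}
  V12: {e,g}
  V14: {f}
  V23: {c}
  V34: {d}
C dims 10,4; δ0: rk 4, SNF 1^4
degree 0: 10−4−0 = 6 → Ȟ^0 ≅ Z^6
degree 1: 4−0−4 = 0 → Ȟ^1 ≅ 0
degree 2: 0−0−0 = 0 → Ȟ^2 ≅ 0


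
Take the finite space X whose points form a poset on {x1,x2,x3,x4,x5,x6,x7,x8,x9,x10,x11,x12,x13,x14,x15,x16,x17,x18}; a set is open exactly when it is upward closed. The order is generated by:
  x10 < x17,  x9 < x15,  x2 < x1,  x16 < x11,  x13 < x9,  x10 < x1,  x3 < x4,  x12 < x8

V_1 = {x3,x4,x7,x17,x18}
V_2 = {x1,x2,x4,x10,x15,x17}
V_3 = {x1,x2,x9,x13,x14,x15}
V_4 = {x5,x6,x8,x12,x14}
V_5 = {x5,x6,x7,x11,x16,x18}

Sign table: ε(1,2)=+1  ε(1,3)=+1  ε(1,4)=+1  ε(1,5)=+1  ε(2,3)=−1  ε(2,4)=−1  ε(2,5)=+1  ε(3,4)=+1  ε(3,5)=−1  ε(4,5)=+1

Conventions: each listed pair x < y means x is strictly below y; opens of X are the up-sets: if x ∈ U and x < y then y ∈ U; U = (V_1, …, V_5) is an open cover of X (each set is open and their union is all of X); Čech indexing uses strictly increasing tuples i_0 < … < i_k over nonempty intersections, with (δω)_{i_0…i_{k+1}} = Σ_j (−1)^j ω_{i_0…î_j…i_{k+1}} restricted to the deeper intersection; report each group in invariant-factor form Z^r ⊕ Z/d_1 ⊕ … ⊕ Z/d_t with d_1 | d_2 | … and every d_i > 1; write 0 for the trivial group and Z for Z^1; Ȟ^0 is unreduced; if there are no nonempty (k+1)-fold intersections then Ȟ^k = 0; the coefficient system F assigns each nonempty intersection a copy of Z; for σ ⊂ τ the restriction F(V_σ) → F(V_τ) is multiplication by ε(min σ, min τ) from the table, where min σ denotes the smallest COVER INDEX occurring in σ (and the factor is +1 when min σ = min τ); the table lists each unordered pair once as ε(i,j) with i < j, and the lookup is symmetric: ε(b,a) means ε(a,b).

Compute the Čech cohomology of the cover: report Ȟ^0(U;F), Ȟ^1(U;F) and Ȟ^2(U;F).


nonempty intersections:
  V12={x4,x17} V15={x7,x18} V23={x1,x2,x15} V34={x14} V45={x5,x6}
C dims 5,5; δ0: rk 5, SNF 1^4·2
Ȟ^0: (5−5)−0=0 ⇒ 0
Ȟ^1: (5−0)−5=0 plus torsion [2] ⇒ Z/2
Ȟ^2: (0−0)−0=0 ⇒ 0

Ȟ^0(U;F) ≅ 0,  Ȟ^1(U;F) ≅ Z/2,  Ȟ^2(U;F) ≅ 0


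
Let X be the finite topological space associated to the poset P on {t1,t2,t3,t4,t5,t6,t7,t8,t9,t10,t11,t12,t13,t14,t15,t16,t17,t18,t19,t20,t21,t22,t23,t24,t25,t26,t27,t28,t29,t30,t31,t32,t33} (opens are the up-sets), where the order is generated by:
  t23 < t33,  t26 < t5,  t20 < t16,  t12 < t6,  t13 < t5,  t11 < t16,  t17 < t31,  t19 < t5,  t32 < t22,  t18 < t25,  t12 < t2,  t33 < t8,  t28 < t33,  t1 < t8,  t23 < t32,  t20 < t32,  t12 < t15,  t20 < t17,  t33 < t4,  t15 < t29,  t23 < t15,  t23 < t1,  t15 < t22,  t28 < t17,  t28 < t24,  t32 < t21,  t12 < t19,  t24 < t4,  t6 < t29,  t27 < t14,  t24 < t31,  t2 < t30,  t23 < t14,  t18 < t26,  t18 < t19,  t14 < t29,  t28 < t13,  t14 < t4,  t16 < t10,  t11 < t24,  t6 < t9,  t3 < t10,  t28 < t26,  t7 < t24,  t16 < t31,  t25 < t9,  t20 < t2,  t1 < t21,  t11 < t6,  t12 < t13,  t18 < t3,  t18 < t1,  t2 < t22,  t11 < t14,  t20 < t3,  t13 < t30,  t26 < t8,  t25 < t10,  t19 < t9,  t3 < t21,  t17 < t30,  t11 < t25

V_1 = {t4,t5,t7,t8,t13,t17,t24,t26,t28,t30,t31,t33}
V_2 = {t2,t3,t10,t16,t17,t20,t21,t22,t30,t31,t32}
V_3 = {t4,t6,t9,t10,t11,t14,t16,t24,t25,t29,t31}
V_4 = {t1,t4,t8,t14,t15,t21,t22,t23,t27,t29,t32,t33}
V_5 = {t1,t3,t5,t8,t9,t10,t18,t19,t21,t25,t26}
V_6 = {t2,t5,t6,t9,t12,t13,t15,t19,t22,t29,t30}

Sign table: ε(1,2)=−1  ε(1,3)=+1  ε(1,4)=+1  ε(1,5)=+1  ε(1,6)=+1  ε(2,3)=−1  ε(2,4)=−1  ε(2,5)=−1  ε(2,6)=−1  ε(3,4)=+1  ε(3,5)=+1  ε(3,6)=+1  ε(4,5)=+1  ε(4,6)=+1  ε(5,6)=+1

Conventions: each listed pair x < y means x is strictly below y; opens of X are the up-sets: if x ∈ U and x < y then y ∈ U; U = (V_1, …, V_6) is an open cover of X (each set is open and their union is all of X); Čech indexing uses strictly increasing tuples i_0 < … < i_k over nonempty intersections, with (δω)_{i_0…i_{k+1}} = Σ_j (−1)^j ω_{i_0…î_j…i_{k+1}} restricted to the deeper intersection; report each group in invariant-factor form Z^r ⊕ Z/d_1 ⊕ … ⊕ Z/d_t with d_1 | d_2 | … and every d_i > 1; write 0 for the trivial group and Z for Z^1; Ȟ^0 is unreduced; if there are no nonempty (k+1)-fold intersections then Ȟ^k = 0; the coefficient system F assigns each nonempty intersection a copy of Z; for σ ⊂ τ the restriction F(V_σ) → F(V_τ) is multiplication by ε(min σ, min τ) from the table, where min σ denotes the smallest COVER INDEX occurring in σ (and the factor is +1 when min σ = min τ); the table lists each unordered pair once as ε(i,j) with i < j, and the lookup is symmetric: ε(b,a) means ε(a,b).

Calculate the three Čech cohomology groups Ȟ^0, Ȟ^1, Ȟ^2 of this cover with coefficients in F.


Ȟ^0 = Z; Ȟ^1 = 0; Ȟ^2 = Z/2

nonempty intersections:
  V12={t17,t30,t31} V13={t4,t24,t31} V14={t4,t8,t33} V15={t5,t8,t26} V16={t5,t13,t30} V23={t10,t16,t31} V24={t21,t22,t32} V25={t3,t10,t21} V26={t2,t22,t30} V34={t4,t14,t29} V35={t9,t10,t25} V36={t6,t9,t29} V45={t1,t8,t21} V46={t15,t22,t29} V56={t5,t9,t19}
  V123={t31} V126={t30} V134={t4} V145={t8} V156={t5} V235={t10} V245={t21} V246={t22} V346={t29} V356={t9}
C dims 6,15,10; δ0: rk 5, SNF 1^5; δ1: rk 10, SNF 1^9·2
Ȟ^0: (6−5)−0=1 ⇒ Z
Ȟ^1: (15−10)−5=0 ⇒ 0
Ȟ^2: (10−0)−10=0 plus torsion [2] ⇒ Z/2
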